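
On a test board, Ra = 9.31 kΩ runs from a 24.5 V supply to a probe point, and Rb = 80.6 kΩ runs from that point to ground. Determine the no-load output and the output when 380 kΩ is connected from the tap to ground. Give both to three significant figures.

Open-circuit: V = 24.5 × 80.6/(9.31 + 80.6) = 22.0 V.
With the load, Rb becomes Rb‖R_L = 66.50 kΩ, so V = 24.5 × 66.50/75.81 = 21.5 V.

Unloaded: 22.0 V; loaded: 21.5 V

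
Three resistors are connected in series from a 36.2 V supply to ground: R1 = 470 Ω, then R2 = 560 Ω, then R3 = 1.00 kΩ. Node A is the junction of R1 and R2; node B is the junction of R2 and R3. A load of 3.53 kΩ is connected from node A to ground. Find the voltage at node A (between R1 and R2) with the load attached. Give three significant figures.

Below node A the series string R2+R3 = 1560 Ω sits in parallel with the 3530 Ω load: 1082 Ω.
V_A = 36.2 × 1082/(470 + 1082) = 25.2 V.

V ≈ 25.2 V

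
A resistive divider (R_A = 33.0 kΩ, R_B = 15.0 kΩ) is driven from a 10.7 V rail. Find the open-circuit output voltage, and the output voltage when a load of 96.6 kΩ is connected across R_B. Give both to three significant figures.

Unloaded: 3.34 V; loaded: 3.02 V

Open-circuit: V = 10.7 × 15.0/(33.0 + 15.0) = 3.34 V.
With the load, R_B becomes R_B‖R_L = 12.98 kΩ, so V = 10.7 × 12.98/45.98 = 3.02 V.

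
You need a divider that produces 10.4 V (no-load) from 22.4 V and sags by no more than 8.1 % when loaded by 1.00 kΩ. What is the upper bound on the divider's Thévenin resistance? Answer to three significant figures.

R_th ≤ 88.1 Ω

Loading drop = R_th/(R_th + R_L) ≤ 0.0810, so R_th ≤ R_L · ε/(1−ε) = 1.00 kΩ × 0.0810/0.9190 = 88.1 Ω.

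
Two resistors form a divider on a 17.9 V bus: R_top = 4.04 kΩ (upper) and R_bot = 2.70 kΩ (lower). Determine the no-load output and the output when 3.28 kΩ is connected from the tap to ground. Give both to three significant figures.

Open-circuit: V = 17.9 × 2.70/(4.04 + 2.70) = 7.17 V.
With the load, R_bot becomes R_bot‖R_L = 1.481 kΩ, so V = 17.9 × 1.481/5.521 = 4.80 V.

Unloaded: 7.17 V; loaded: 4.80 V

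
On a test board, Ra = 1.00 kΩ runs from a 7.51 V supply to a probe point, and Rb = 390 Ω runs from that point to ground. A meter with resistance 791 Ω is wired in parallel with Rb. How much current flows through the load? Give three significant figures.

I_L ≈ 1.97 mA

Rb‖R_L = 261.2 Ω; V_out = 7.51 × 261.2/1261 = 1.555 V.
I_L = V_out / R_L = 1.555 / 791 Ω = 1.97 mA.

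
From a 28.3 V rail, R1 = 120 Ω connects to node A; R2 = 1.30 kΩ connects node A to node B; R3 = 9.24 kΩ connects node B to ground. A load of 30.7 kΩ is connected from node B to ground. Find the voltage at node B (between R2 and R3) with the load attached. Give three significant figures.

V ≈ 23.6 V

At node B, R3 is in parallel with the load: R3‖R_L = 7102 Ω.
Below node A the resistance is R2 + (R3‖R_L) = 8402 Ω, so V_A = 28.3 × 8402/8522 = 27.90 V.
Then V_B = V_A × (R3‖R_L)/(R2 + R3‖R_L) = 27.90 × 7102/8402 = 23.6 V.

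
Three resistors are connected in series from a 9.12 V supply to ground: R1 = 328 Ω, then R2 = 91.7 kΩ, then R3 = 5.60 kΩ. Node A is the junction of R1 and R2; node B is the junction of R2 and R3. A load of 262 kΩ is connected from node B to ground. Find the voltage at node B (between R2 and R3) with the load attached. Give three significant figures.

V ≈ 0.513 V

At node B, R3 is in parallel with the load: R3‖R_L = 5483 Ω.
Below node A the resistance is R2 + (R3‖R_L) = 97180 Ω, so V_A = 9.12 × 97180/97510 = 9.089 V.
Then V_B = V_A × (R3‖R_L)/(R2 + R3‖R_L) = 9.089 × 5483/97180 = 0.513 V.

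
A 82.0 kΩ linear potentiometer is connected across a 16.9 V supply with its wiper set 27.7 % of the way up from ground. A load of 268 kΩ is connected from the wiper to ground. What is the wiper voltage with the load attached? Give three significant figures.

The wiper splits the pot into (1−α)R = 59.29 kΩ above and αR = 22.71 kΩ below.
Lower section ‖ load = 20.94 kΩ.
V_wiper = 16.9 × 20.94/(59.29 + 20.94) = 4.41 V.

V ≈ 4.41 V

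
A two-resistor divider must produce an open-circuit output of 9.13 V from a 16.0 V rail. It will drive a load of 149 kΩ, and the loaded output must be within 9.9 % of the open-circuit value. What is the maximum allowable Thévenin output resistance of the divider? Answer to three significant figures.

Loading drop = R_th/(R_th + R_L) ≤ 0.0990, so R_th ≤ R_L · ε/(1−ε) = 149 kΩ × 0.0990/0.9010 = 16.4 kΩ.

R_th ≤ 16.4 kΩ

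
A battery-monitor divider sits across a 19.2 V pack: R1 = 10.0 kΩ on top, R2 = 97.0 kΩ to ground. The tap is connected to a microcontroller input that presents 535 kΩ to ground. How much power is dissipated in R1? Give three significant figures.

Total resistance from the source is R1 + (R2‖R_L) = 92.11 kΩ, so I = 19.2/92.11 kΩ = 0.2084 mA.
P = I²·R1 = (0.2084 mA)² × 10.0 kΩ = 0.434 mW.

P ≈ 0.434 mW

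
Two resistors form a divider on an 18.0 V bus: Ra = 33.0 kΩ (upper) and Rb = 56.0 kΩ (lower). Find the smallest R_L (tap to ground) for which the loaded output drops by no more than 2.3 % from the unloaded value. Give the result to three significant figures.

Output resistance R_th = Ra‖Rb = (33.0 × 56.0)/89.00 = 20.76 kΩ.
The fractional drop is R_th/(R_th + R_L); requiring this ≤ 0.0230 gives R_L ≥ R_th(1/0.0230 − 1) = 20.76 × 42.48 = 882 kΩ.

R_L(min) ≈ 882 kΩ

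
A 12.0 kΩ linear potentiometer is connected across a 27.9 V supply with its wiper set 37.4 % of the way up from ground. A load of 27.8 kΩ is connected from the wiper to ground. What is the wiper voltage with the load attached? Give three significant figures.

V ≈ 9.48 V

The wiper splits the pot into (1−α)R = 7.512 kΩ above and αR = 4.488 kΩ below.
Lower section ‖ load = 3.864 kΩ.
V_wiper = 27.9 × 3.864/(7.512 + 3.864) = 9.48 V.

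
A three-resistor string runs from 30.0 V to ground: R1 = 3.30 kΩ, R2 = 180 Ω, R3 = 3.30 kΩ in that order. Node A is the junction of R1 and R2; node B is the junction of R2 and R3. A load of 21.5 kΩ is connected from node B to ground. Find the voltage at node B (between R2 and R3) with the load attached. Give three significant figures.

At node B, R3 is in parallel with the load: R3‖R_L = 2861 Ω.
Below node A the resistance is R2 + (R3‖R_L) = 3041 Ω, so V_A = 30.0 × 3041/6341 = 14.39 V.
Then V_B = V_A × (R3‖R_L)/(R2 + R3‖R_L) = 14.39 × 2861/3041 = 13.5 V.

V ≈ 13.5 V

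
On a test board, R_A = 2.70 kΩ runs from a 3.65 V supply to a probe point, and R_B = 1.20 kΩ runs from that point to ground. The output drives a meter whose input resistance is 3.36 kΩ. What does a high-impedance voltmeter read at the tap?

V_out ≈ 0.900 V

The load sits in parallel with R_B: R_B‖R_L = (1.20 × 3.36) / (1.20 + 3.36) = 0.8842 kΩ.
V_out = 3.65 × 0.8842 / (2.70 + 0.8842) = 3.65 × 0.8842/3.584 = 0.900 V.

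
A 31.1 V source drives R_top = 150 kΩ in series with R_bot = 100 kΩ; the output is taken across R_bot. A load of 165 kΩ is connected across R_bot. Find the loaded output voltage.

V_out ≈ 9.12 V

The load sits in parallel with R_bot: R_bot‖R_L = (100 × 165) / (100 + 165) = 62.26 kΩ.
V_out = 31.1 × 62.26 / (150 + 62.26) = 31.1 × 62.26/212.3 = 9.12 V.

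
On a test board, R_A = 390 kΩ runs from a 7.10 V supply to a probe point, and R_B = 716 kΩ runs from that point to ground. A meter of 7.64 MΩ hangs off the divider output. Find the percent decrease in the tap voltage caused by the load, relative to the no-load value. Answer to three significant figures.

3.20 %

The divider's output (Thévenin) resistance is R_A‖R_B = 252.5 kΩ.
Fractional drop under load = R_th/(R_th + R_L) = 252.5 / (252.5 + 7640) = 0.03199.
So the output falls by 3.20 %.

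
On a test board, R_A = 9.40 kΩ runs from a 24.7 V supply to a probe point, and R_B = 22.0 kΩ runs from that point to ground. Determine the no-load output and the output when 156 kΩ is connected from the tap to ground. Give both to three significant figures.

Unloaded: 17.3 V; loaded: 16.6 V

Open-circuit: V = 24.7 × 22.0/(9.40 + 22.0) = 17.3 V.
With the load, R_B becomes R_B‖R_L = 19.28 kΩ, so V = 24.7 × 19.28/28.68 = 16.6 V.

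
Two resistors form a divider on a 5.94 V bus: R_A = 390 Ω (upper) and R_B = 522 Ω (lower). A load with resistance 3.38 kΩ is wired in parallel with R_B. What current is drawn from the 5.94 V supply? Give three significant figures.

R_B‖R_L = 452.2 Ω, so the source sees R_A + R_B‖R_L = 842.2 Ω.
I = 5.94 V / 842.2 Ω = 7.05 mA.

I ≈ 7.05 mA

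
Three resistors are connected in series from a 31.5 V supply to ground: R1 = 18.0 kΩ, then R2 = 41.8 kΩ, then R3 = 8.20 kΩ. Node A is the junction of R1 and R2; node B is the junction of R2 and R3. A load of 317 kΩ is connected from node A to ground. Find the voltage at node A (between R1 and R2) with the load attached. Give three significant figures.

Below node A the series string R2+R3 = 50.00 kΩ sits in parallel with the 317 kΩ load: 43.19 kΩ.
V_A = 31.5 × 43.19/(18.0 + 43.19) = 22.2 V.

V ≈ 22.2 V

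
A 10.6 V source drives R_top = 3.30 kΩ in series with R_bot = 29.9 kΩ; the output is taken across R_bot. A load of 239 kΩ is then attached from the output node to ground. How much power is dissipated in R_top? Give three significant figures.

P ≈ 0.415 mW

Total resistance from the source is R_top + (R_bot‖R_L) = 29.88 kΩ, so I = 10.6/29.88 kΩ = 0.3548 mA.
P = I²·R_top = (0.3548 mA)² × 3.30 kΩ = 0.415 mW.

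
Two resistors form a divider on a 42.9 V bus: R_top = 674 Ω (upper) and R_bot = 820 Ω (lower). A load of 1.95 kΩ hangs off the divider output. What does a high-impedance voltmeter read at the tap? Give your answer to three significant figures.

The load sits in parallel with R_bot: R_bot‖R_L = (820 × 1950) / (820 + 1950) = 577.3 Ω.
V_out = 42.9 × 577.3 / (674 + 577.3) = 42.9 × 577.3/1251 = 19.8 V.

V_out ≈ 19.8 V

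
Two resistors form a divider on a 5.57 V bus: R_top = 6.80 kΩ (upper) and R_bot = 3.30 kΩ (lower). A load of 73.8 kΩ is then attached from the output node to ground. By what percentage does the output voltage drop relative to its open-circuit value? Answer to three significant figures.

The divider's output (Thévenin) resistance is R_top‖R_bot = 2.222 kΩ.
Fractional drop under load = R_th/(R_th + R_L) = 2.222 / (2.222 + 73.8) = 0.02923.
So the output falls by 2.92 %.

2.92 %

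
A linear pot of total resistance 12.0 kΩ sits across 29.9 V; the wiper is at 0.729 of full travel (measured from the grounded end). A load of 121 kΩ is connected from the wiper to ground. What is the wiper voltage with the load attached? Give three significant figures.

V ≈ 21.4 V

The wiper splits the pot into (1−α)R = 3.252 kΩ above and αR = 8.748 kΩ below.
Lower section ‖ load = 8.158 kΩ.
V_wiper = 29.9 × 8.158/(3.252 + 8.158) = 21.4 V.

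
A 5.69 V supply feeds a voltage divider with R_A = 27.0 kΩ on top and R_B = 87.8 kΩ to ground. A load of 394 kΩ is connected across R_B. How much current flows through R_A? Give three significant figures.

R_B‖R_L = 71.80 kΩ, so the source sees R_A + R_B‖R_L = 98.80 kΩ.
I = 5.69 V / 98.80 kΩ = 0.0576 mA.

I ≈ 0.0576 mA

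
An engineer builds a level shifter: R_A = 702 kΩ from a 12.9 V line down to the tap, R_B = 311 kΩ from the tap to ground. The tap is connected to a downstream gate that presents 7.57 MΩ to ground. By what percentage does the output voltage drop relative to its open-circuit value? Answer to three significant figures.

2.77 %

The divider's output (Thévenin) resistance is R_A‖R_B = 215.5 kΩ.
Fractional drop under load = R_th/(R_th + R_L) = 215.5 / (215.5 + 7570) = 0.02768.
So the output falls by 2.77 %.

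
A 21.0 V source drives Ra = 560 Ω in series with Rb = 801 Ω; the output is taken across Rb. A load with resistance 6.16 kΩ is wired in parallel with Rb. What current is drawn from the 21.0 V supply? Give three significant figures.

Rb‖R_L = 708.8 Ω, so the source sees Ra + Rb‖R_L = 1269 Ω.
I = 21.0 V / 1269 Ω = 16.6 mA.

I ≈ 16.6 mA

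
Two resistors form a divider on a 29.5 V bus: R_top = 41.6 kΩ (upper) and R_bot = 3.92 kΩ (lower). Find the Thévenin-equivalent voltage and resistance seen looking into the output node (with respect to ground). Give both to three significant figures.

V_th is the open-circuit tap voltage: 29.5 × 3.92/(41.6 + 3.92) = 2.54 V.
With the supply zeroed, R_top and R_bot appear in parallel from the tap: R_th = R_top‖R_bot = (41.6 × 3.92)/45.52 = 3.58 kΩ.

V_th = 2.54 V, R_th = 3.58 kΩ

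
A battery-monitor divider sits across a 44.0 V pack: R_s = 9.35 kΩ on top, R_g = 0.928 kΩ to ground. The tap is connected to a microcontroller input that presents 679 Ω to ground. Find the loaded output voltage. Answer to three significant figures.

V_out ≈ 1.77 V

The load sits in parallel with R_g: R_g‖R_L = (928 × 679) / (928 + 679) = 392.1 Ω.
V_out = 44.0 × 392.1 / (9350 + 392.1) = 44.0 × 392.1/9742 = 1.77 V.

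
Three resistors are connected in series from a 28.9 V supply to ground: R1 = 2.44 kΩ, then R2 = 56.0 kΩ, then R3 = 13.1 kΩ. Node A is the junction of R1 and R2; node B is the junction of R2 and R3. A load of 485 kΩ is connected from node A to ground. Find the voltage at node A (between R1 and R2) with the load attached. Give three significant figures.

V ≈ 27.8 V

Below node A the series string R2+R3 = 69.10 kΩ sits in parallel with the 485 kΩ load: 60.48 kΩ.
V_A = 28.9 × 60.48/(2.44 + 60.48) = 27.8 V.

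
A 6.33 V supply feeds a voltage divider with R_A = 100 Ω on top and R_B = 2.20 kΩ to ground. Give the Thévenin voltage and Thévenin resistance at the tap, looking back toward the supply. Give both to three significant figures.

V_th = 6.05 V, R_th = 95.7 Ω

V_th is the open-circuit tap voltage: 6.33 × 2200/(100 + 2200) = 6.05 V.
With the supply zeroed, R_A and R_B appear in parallel from the tap: R_th = R_A‖R_B = (100 × 2200)/2300 = 95.7 Ω.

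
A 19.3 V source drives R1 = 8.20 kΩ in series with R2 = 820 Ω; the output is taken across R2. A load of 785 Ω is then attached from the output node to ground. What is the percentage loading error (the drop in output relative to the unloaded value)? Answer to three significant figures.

48.7 %

The divider's output (Thévenin) resistance is R1‖R2 = 745.5 Ω.
Fractional drop under load = R_th/(R_th + R_L) = 745.5 / (745.5 + 785) = 0.4871.
So the output falls by 48.7 %.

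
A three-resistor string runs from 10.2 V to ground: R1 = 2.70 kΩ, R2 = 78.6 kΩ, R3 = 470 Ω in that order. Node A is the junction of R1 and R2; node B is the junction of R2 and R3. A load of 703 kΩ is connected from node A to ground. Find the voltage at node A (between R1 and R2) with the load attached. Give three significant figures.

Below node A the series string R2+R3 = 79070 Ω sits in parallel with the 703000 Ω load: 71080 Ω.
V_A = 10.2 × 71080/(2700 + 71080) = 9.83 V.

V ≈ 9.83 V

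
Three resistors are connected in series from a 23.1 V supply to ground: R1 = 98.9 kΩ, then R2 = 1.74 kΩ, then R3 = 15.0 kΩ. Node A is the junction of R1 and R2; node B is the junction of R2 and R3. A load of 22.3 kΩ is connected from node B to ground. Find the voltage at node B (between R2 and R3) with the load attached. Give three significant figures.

V ≈ 1.89 V

At node B, R3 is in parallel with the load: R3‖R_L = 8.968 kΩ.
Below node A the resistance is R2 + (R3‖R_L) = 10.71 kΩ, so V_A = 23.1 × 10.71/109.6 = 2.257 V.
Then V_B = V_A × (R3‖R_L)/(R2 + R3‖R_L) = 2.257 × 8.968/10.71 = 1.89 V.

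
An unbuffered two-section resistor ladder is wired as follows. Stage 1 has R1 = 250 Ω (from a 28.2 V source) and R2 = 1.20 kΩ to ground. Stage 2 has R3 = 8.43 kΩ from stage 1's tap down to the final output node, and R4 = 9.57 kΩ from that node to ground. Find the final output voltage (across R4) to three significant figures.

Stage 2 presents R3+R4 = 18000 Ω as a load on stage 1's tap.
Stage 1's lower leg becomes R2‖(R3+R4) = 1125 Ω, so V_mid = 28.2 × 1125/1375 = 23.07 V.
Stage 2 is itself unloaded: V_out = V_mid × R4/(R3+R4) = 23.07 × 9570/18000 = 12.3 V.

V_out ≈ 12.3 V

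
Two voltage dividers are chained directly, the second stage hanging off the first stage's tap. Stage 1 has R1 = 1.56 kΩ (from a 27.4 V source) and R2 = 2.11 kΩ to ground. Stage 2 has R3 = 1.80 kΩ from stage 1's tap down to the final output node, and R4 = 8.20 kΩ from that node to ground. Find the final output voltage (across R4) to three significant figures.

Stage 2 presents R3+R4 = 10.00 kΩ as a load on stage 1's tap.
Stage 1's lower leg becomes R2‖(R3+R4) = 1.742 kΩ, so V_mid = 27.4 × 1.742/3.302 = 14.46 V.
Stage 2 is itself unloaded: V_out = V_mid × R4/(R3+R4) = 14.46 × 8.20/10.00 = 11.9 V.

V_out ≈ 11.9 V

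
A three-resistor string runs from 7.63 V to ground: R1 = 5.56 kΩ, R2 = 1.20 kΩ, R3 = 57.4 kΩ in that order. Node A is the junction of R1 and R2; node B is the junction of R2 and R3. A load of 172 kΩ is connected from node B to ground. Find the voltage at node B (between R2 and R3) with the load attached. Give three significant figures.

V ≈ 6.59 V

At node B, R3 is in parallel with the load: R3‖R_L = 43.04 kΩ.
Below node A the resistance is R2 + (R3‖R_L) = 44.24 kΩ, so V_A = 7.63 × 44.24/49.80 = 6.778 V.
Then V_B = V_A × (R3‖R_L)/(R2 + R3‖R_L) = 6.778 × 43.04/44.24 = 6.59 V.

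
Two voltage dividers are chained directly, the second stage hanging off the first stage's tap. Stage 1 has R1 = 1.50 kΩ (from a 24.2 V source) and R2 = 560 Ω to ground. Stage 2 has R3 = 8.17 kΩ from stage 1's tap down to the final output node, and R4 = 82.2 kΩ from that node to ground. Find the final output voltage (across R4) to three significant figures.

Stage 2 presents R3+R4 = 90370 Ω as a load on stage 1's tap.
Stage 1's lower leg becomes R2‖(R3+R4) = 556.6 Ω, so V_mid = 24.2 × 556.6/2057 = 6.549 V.
Stage 2 is itself unloaded: V_out = V_mid × R4/(R3+R4) = 6.549 × 82200/90370 = 5.96 V.

V_out ≈ 5.96 V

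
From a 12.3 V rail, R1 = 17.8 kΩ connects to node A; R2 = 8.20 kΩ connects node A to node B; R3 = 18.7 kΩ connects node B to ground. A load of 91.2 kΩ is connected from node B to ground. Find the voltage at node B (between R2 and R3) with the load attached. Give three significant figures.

At node B, R3 is in parallel with the load: R3‖R_L = 15.52 kΩ.
Below node A the resistance is R2 + (R3‖R_L) = 23.72 kΩ, so V_A = 12.3 × 23.72/41.52 = 7.027 V.
Then V_B = V_A × (R3‖R_L)/(R2 + R3‖R_L) = 7.027 × 15.52/23.72 = 4.60 V.

V ≈ 4.60 V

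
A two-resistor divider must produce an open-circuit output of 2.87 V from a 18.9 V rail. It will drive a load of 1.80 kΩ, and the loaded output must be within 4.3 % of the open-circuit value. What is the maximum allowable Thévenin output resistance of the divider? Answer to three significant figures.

R_th ≤ 80.9 Ω

Loading drop = R_th/(R_th + R_L) ≤ 0.0430, so R_th ≤ R_L · ε/(1−ε) = 1.80 kΩ × 0.0430/0.9570 = 80.9 Ω.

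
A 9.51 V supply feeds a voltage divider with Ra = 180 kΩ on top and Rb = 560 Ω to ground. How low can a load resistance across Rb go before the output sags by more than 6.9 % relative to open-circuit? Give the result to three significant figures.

R_L(min) ≈ 7.53 kΩ

Output resistance R_th = Ra‖Rb = (180000 × 560)/180600 = 558.3 Ω.
The fractional drop is R_th/(R_th + R_L); requiring this ≤ 0.0690 gives R_L ≥ R_th(1/0.0690 − 1) = 558.3 × 13.49 = 7.53 kΩ.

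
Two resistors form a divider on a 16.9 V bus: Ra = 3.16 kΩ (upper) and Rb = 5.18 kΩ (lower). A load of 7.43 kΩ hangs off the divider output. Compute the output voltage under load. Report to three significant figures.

V_out ≈ 8.30 V

The load sits in parallel with Rb: Rb‖R_L = (5.18 × 7.43) / (5.18 + 7.43) = 3.052 kΩ.
V_out = 16.9 × 3.052 / (3.16 + 3.052) = 16.9 × 3.052/6.212 = 8.30 V.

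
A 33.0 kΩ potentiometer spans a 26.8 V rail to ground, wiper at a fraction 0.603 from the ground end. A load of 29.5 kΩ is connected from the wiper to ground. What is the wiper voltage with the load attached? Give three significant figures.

V ≈ 12.7 V

The wiper splits the pot into (1−α)R = 13.10 kΩ above and αR = 19.90 kΩ below.
Lower section ‖ load = 11.88 kΩ.
V_wiper = 26.8 × 11.88/(13.10 + 11.88) = 12.7 V.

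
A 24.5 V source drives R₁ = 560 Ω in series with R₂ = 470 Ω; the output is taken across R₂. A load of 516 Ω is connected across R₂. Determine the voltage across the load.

The load sits in parallel with R₂: R₂‖R_L = (470 × 516) / (470 + 516) = 246.0 Ω.
V_out = 24.5 × 246.0 / (560 + 246.0) = 24.5 × 246.0/806.0 = 7.48 V.
(Unloaded it would have been 11.2 V.)

V_out ≈ 7.48 V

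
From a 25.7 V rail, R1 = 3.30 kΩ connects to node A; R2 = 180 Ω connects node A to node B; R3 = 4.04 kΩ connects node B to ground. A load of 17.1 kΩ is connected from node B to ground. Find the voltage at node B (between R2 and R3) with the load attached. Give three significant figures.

At node B, R3 is in parallel with the load: R3‖R_L = 3268 Ω.
Below node A the resistance is R2 + (R3‖R_L) = 3448 Ω, so V_A = 25.7 × 3448/6748 = 13.13 V.
Then V_B = V_A × (R3‖R_L)/(R2 + R3‖R_L) = 13.13 × 3268/3448 = 12.4 V.

V ≈ 12.4 V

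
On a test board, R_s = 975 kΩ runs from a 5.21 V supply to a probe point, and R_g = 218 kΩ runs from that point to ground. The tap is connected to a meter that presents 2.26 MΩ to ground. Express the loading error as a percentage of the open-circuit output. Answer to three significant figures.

The divider's output (Thévenin) resistance is R_s‖R_g = 178.2 kΩ.
Fractional drop under load = R_th/(R_th + R_L) = 178.2 / (178.2 + 2260) = 0.07307.
So the output falls by 7.31 %.

7.31 %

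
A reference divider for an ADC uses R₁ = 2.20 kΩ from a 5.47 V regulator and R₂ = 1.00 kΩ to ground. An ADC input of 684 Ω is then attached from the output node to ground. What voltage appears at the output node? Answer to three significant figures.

The load sits in parallel with R₂: R₂‖R_L = (1000 × 684) / (1000 + 684) = 406.2 Ω.
V_out = 5.47 × 406.2 / (2200 + 406.2) = 5.47 × 406.2/2606 = 0.853 V.
(Unloaded it would have been 1.71 V.)

V_out ≈ 0.853 V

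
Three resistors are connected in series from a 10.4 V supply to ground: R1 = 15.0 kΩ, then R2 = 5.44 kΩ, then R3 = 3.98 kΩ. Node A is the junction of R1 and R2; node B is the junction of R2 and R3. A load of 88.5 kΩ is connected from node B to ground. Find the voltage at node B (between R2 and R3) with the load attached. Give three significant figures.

V ≈ 1.63 V

At node B, R3 is in parallel with the load: R3‖R_L = 3.809 kΩ.
Below node A the resistance is R2 + (R3‖R_L) = 9.249 kΩ, so V_A = 10.4 × 9.249/24.25 = 3.967 V.
Then V_B = V_A × (R3‖R_L)/(R2 + R3‖R_L) = 3.967 × 3.809/9.249 = 1.63 V.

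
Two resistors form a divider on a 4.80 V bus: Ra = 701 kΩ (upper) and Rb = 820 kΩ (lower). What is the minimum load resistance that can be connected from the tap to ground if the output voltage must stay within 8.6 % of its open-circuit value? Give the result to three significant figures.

Output resistance R_th = Ra‖Rb = (701 × 820)/1521 = 377.9 kΩ.
The fractional drop is R_th/(R_th + R_L); requiring this ≤ 0.0860 gives R_L ≥ R_th(1/0.0860 − 1) = 377.9 × 10.63 = 4.02 MΩ.

R_L(min) ≈ 4.02 MΩ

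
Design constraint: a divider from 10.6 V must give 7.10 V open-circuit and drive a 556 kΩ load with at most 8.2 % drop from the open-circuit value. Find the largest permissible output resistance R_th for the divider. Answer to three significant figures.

R_th ≤ 49.7 kΩ

Loading drop = R_th/(R_th + R_L) ≤ 0.0820, so R_th ≤ R_L · ε/(1−ε) = 556 kΩ × 0.0820/0.9180 = 49.7 kΩ.
(Any R1, R2 with R2/(R1+R2) = 0.670 and R1‖R2 ≤ 49.7 kΩ will meet the spec.)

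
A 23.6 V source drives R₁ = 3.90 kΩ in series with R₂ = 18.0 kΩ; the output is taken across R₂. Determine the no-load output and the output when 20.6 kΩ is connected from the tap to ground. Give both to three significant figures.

Unloaded: 19.4 V; loaded: 16.8 V

Open-circuit: V = 23.6 × 18.0/(3.90 + 18.0) = 19.4 V.
With the load, R₂ becomes R₂‖R_L = 9.606 kΩ, so V = 23.6 × 9.606/13.51 = 16.8 V.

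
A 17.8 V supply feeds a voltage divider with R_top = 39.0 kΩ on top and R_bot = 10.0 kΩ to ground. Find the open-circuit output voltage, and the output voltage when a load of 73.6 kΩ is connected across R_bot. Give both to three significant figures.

Unloaded: 3.63 V; loaded: 3.28 V

Open-circuit: V = 17.8 × 10.0/(39.0 + 10.0) = 3.63 V.
With the load, R_bot becomes R_bot‖R_L = 8.804 kΩ, so V = 17.8 × 8.804/47.80 = 3.28 V.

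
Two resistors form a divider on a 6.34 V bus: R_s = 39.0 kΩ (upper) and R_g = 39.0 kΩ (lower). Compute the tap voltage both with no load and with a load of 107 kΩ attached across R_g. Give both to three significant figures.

Open-circuit: V = 6.34 × 39.0/(39.0 + 39.0) = 3.17 V.
With the load, R_g becomes R_g‖R_L = 28.58 kΩ, so V = 6.34 × 28.58/67.58 = 2.68 V.

Unloaded: 3.17 V; loaded: 2.68 V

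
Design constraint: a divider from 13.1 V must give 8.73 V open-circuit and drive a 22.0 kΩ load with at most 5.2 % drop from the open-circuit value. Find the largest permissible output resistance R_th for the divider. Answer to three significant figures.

Loading drop = R_th/(R_th + R_L) ≤ 0.0520, so R_th ≤ R_L · ε/(1−ε) = 22.0 kΩ × 0.0520/0.9480 = 1.21 kΩ.

R_th ≤ 1.21 kΩ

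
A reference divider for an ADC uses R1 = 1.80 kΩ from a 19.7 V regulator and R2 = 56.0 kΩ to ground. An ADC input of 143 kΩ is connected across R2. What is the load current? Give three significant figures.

R2‖R_L = 40.24 kΩ; V_out = 19.7 × 40.24/42.04 = 18.86 V.
I_L = V_out / R_L = 18.86 / 143 kΩ = 0.132 mA.

I_L ≈ 0.132 mA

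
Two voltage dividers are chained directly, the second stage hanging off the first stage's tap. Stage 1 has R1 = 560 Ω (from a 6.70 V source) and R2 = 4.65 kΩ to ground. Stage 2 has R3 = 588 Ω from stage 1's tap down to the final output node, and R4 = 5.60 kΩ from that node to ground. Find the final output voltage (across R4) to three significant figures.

V_out ≈ 5.01 V

Stage 2 presents R3+R4 = 6188 Ω as a load on stage 1's tap.
Stage 1's lower leg becomes R2‖(R3+R4) = 2655 Ω, so V_mid = 6.70 × 2655/3215 = 5.533 V.
Stage 2 is itself unloaded: V_out = V_mid × R4/(R3+R4) = 5.533 × 5600/6188 = 5.01 V.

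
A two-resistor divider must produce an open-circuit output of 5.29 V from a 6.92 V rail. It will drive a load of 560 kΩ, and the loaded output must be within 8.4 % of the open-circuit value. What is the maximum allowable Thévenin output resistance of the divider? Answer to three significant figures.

R_th ≤ 51.4 kΩ

Loading drop = R_th/(R_th + R_L) ≤ 0.0840, so R_th ≤ R_L · ε/(1−ε) = 560 kΩ × 0.0840/0.9160 = 51.4 kΩ.
(Any R1, R2 with R2/(R1+R2) = 0.764 and R1‖R2 ≤ 51.4 kΩ will meet the spec.)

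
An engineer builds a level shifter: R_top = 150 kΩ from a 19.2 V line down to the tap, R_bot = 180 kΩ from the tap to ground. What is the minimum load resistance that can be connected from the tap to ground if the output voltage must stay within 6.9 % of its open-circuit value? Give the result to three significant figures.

Output resistance R_th = R_top‖R_bot = (150 × 180)/330.0 = 81.82 kΩ.
The fractional drop is R_th/(R_th + R_L); requiring this ≤ 0.0690 gives R_L ≥ R_th(1/0.0690 − 1) = 81.82 × 13.49 = 1.10 MΩ.

R_L(min) ≈ 1.10 MΩ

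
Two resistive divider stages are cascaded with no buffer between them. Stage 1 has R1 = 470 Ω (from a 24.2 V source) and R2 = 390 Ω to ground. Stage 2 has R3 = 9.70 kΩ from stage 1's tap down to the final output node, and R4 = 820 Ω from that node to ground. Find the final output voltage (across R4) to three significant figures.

Stage 2 presents R3+R4 = 10520 Ω as a load on stage 1's tap.
Stage 1's lower leg becomes R2‖(R3+R4) = 376.1 Ω, so V_mid = 24.2 × 376.1/846.1 = 10.76 V.
Stage 2 is itself unloaded: V_out = V_mid × R4/(R3+R4) = 10.76 × 820/10520 = 0.838 V.

V_out ≈ 0.838 V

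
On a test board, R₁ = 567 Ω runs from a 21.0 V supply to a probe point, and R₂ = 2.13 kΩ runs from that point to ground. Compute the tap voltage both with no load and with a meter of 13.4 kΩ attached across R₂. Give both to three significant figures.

Unloaded: 16.6 V; loaded: 16.0 V

Open-circuit: V = 21.0 × 2130/(567 + 2130) = 16.6 V.
With the load, R₂ becomes R₂‖R_L = 1838 Ω, so V = 21.0 × 1838/2405 = 16.0 V.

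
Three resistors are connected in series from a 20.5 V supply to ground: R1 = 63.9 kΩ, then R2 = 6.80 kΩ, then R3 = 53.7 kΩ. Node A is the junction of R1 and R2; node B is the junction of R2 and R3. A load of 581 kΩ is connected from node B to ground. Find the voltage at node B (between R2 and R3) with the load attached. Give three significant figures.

V ≈ 8.41 V

At node B, R3 is in parallel with the load: R3‖R_L = 49.16 kΩ.
Below node A the resistance is R2 + (R3‖R_L) = 55.96 kΩ, so V_A = 20.5 × 55.96/119.9 = 9.571 V.
Then V_B = V_A × (R3‖R_L)/(R2 + R3‖R_L) = 9.571 × 49.16/55.96 = 8.41 V.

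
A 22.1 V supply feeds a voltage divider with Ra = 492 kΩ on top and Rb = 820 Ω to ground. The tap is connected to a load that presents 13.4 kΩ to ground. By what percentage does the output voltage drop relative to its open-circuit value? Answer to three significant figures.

The divider's output (Thévenin) resistance is Ra‖Rb = 818.6 Ω.
Fractional drop under load = R_th/(R_th + R_L) = 818.6 / (818.6 + 13400) = 0.05757.
So the output falls by 5.76 %.

5.76 %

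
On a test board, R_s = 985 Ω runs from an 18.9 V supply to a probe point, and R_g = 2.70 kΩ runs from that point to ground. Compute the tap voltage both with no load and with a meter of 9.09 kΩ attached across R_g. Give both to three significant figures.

Open-circuit: V = 18.9 × 2700/(985 + 2700) = 13.8 V.
With the load, R_g becomes R_g‖R_L = 2082 Ω, so V = 18.9 × 2082/3067 = 12.8 V.

Unloaded: 13.8 V; loaded: 12.8 V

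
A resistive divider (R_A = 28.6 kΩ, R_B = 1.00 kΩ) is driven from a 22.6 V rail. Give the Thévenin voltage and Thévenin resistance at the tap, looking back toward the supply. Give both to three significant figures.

V_th = 0.764 V, R_th = 966 Ω

V_th is the open-circuit tap voltage: 22.6 × 1.00/(28.6 + 1.00) = 0.764 V.
With the supply zeroed, R_A and R_B appear in parallel from the tap: R_th = R_A‖R_B = (28.6 × 1.00)/29.60 = 966 Ω.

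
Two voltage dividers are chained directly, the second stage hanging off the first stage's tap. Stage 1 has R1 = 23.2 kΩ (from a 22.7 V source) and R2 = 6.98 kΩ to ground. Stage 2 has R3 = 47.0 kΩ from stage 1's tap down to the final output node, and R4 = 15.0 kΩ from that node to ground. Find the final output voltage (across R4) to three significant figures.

V_out ≈ 1.17 V

Stage 2 presents R3+R4 = 62.00 kΩ as a load on stage 1's tap.
Stage 1's lower leg becomes R2‖(R3+R4) = 6.274 kΩ, so V_mid = 22.7 × 6.274/29.47 = 4.832 V.
Stage 2 is itself unloaded: V_out = V_mid × R4/(R3+R4) = 4.832 × 15.0/62.00 = 1.17 V.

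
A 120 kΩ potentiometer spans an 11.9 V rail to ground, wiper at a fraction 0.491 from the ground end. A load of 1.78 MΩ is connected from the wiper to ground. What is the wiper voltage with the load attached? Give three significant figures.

The wiper splits the pot into (1−α)R = 61.08 kΩ above and αR = 58.92 kΩ below.
Lower section ‖ load = 57.03 kΩ.
V_wiper = 11.9 × 57.03/(61.08 + 57.03) = 5.75 V.

V ≈ 5.75 V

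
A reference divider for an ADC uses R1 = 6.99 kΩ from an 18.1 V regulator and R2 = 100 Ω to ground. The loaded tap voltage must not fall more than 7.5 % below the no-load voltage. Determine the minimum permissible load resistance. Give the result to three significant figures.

R_L(min) ≈ 1.22 kΩ

Output resistance R_th = R1‖R2 = (6990 × 100)/7090 = 98.59 Ω.
The fractional drop is R_th/(R_th + R_L); requiring this ≤ 0.0750 gives R_L ≥ R_th(1/0.0750 − 1) = 98.59 × 12.33 = 1.22 kΩ.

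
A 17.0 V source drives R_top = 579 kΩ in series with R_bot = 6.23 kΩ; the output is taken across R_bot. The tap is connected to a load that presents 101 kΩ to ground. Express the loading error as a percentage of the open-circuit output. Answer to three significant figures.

The divider's output (Thévenin) resistance is R_top‖R_bot = 6.164 kΩ.
Fractional drop under load = R_th/(R_th + R_L) = 6.164 / (6.164 + 101) = 0.05752.
So the output falls by 5.75 %.

5.75 %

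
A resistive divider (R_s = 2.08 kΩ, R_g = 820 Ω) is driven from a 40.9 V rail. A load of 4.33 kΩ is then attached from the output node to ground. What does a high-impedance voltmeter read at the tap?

V_out ≈ 10.2 V

The load sits in parallel with R_g: R_g‖R_L = (820 × 4330) / (820 + 4330) = 689.4 Ω.
V_out = 40.9 × 689.4 / (2080 + 689.4) = 40.9 × 689.4/2769 = 10.2 V.
(Unloaded it would have been 11.6 V.)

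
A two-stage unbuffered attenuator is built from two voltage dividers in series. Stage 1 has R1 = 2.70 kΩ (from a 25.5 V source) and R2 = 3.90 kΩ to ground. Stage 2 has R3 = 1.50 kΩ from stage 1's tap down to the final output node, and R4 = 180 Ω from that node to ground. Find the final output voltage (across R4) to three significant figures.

V_out ≈ 0.828 V

Stage 2 presents R3+R4 = 1680 Ω as a load on stage 1's tap.
Stage 1's lower leg becomes R2‖(R3+R4) = 1174 Ω, so V_mid = 25.5 × 1174/3874 = 7.729 V.
Stage 2 is itself unloaded: V_out = V_mid × R4/(R3+R4) = 7.729 × 180/1680 = 0.828 V.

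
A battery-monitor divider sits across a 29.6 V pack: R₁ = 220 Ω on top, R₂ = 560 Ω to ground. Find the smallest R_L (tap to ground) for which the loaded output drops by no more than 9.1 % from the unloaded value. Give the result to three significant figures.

Output resistance R_th = R₁‖R₂ = (220 × 560)/780.0 = 157.9 Ω.
The fractional drop is R_th/(R_th + R_L); requiring this ≤ 0.0910 gives R_L ≥ R_th(1/0.0910 − 1) = 157.9 × 9.989 = 1.58 kΩ.

R_L(min) ≈ 1.58 kΩ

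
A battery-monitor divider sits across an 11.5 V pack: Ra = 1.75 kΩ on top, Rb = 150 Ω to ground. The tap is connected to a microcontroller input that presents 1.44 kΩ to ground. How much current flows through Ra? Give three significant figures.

I ≈ 6.10 mA

Rb‖R_L = 135.8 Ω, so the source sees Ra + Rb‖R_L = 1886 Ω.
I = 11.5 V / 1886 Ω = 6.10 mA.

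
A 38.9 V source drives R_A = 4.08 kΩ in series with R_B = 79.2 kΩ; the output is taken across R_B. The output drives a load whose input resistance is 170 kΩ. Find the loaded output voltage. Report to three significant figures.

V_out ≈ 36.2 V

The load sits in parallel with R_B: R_B‖R_L = (79.2 × 170) / (79.2 + 170) = 54.03 kΩ.
V_out = 38.9 × 54.03 / (4.08 + 54.03) = 38.9 × 54.03/58.11 = 36.2 V.
(Unloaded it would have been 37.0 V.)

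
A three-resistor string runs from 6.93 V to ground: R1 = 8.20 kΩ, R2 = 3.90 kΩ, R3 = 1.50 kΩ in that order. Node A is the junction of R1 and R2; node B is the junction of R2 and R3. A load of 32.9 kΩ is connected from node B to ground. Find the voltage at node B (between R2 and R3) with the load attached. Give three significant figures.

V ≈ 0.735 V

At node B, R3 is in parallel with the load: R3‖R_L = 1.435 kΩ.
Below node A the resistance is R2 + (R3‖R_L) = 5.335 kΩ, so V_A = 6.93 × 5.335/13.53 = 2.731 V.
Then V_B = V_A × (R3‖R_L)/(R2 + R3‖R_L) = 2.731 × 1.435/5.335 = 0.735 V.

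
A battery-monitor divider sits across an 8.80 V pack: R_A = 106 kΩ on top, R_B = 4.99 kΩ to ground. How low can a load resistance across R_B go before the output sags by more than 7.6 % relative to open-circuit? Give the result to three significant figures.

R_L(min) ≈ 57.9 kΩ

Output resistance R_th = R_A‖R_B = (106 × 4.99)/111.0 = 4.766 kΩ.
The fractional drop is R_th/(R_th + R_L); requiring this ≤ 0.0760 gives R_L ≥ R_th(1/0.0760 − 1) = 4.766 × 12.16 = 57.9 kΩ.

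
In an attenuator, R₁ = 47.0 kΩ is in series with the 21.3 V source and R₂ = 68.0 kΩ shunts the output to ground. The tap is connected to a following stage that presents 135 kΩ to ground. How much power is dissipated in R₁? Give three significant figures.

Total resistance from the source is R₁ + (R₂‖R_L) = 92.22 kΩ, so I = 21.3/92.22 kΩ = 0.2310 mA.
P = I²·R₁ = (0.2310 mA)² × 47.0 kΩ = 2.51 mW.

P ≈ 2.51 mW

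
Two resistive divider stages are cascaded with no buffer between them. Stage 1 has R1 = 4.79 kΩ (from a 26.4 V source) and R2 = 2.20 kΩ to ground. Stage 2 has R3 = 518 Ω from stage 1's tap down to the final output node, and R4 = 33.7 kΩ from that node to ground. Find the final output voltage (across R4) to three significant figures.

V_out ≈ 7.84 V

Stage 2 presents R3+R4 = 34220 Ω as a load on stage 1's tap.
Stage 1's lower leg becomes R2‖(R3+R4) = 2067 Ω, so V_mid = 26.4 × 2067/6857 = 7.958 V.
Stage 2 is itself unloaded: V_out = V_mid × R4/(R3+R4) = 7.958 × 33700/34220 = 7.84 V.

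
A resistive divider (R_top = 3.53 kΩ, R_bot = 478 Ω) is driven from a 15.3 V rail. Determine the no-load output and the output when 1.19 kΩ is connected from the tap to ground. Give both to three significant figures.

Unloaded: 1.82 V; loaded: 1.35 V

Open-circuit: V = 15.3 × 478/(3530 + 478) = 1.82 V.
With the load, R_bot becomes R_bot‖R_L = 341.0 Ω, so V = 15.3 × 341.0/3871 = 1.35 V.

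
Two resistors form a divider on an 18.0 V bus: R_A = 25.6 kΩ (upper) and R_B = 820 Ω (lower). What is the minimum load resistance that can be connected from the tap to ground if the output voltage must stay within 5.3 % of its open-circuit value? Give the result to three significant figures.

R_L(min) ≈ 14.2 kΩ

Output resistance R_th = R_A‖R_B = (25600 × 820)/26420 = 794.5 Ω.
The fractional drop is R_th/(R_th + R_L); requiring this ≤ 0.0530 gives R_L ≥ R_th(1/0.0530 − 1) = 794.5 × 17.87 = 14.2 kΩ.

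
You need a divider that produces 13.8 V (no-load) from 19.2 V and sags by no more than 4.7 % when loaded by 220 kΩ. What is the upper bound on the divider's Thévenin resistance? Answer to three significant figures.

R_th ≤ 10.8 kΩ

Loading drop = R_th/(R_th + R_L) ≤ 0.0470, so R_th ≤ R_L · ε/(1−ε) = 220 kΩ × 0.0470/0.9530 = 10.8 kΩ.
(Any R1, R2 with R2/(R1+R2) = 0.719 and R1‖R2 ≤ 10.8 kΩ will meet the spec.)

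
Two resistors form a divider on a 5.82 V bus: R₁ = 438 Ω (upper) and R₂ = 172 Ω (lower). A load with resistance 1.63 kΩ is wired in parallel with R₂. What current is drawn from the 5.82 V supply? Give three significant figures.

R₂‖R_L = 155.6 Ω, so the source sees R₁ + R₂‖R_L = 593.6 Ω.
I = 5.82 V / 593.6 Ω = 9.80 mA.

I ≈ 9.80 mA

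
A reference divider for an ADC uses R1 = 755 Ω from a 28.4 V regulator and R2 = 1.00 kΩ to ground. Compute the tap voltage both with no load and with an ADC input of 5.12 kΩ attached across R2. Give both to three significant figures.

Unloaded: 16.2 V; loaded: 14.9 V

Open-circuit: V = 28.4 × 1000/(755 + 1000) = 16.2 V.
With the load, R2 becomes R2‖R_L = 836.6 Ω, so V = 28.4 × 836.6/1592 = 14.9 V.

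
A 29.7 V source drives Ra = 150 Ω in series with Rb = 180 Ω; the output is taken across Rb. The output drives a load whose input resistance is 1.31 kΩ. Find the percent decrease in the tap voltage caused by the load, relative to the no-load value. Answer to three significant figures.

The divider's output (Thévenin) resistance is Ra‖Rb = 81.82 Ω.
Fractional drop under load = R_th/(R_th + R_L) = 81.82 / (81.82 + 1310) = 0.05879.
So the output falls by 5.88 %.

5.88 %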